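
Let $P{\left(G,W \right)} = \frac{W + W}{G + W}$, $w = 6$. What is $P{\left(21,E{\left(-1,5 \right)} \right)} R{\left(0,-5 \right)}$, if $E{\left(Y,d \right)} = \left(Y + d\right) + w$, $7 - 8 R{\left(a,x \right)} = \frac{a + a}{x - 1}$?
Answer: $\frac{35}{62} \approx 0.56452$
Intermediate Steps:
$R{\left(a,x \right)} = \frac{7}{8} - \frac{a}{4 \left(-1 + x\right)}$ ($R{\left(a,x \right)} = \frac{7}{8} - \frac{\left(a + a\right) \frac{1}{x - 1}}{8} = \frac{7}{8} - \frac{2 a \frac{1}{-1 + x}}{8} = \frac{7}{8} - \frac{a}{4 \left(-1 + x\right)}$)
$E{\left(Y,d \right)} = 6 + Y + d$ ($E{\left(Y,d \right)} = \left(Y + d\right) + 6 = 6 + Y + d$)
$P{\left(G,W \right)} = \frac{2 W}{G + W}$
$P{\left(21,E{\left(-1,5 \right)} \right)} R{\left(0,-5 \right)} = \frac{2 \left(6 - 1 + 5\right)}{21 + \left(6 - 1 + 5\right)} \frac{-7 - 0 + 7 \left(-5\right)}{8 \left(-1 - 5\right)} = 2 \cdot 10 \frac{1}{21 + 10} \frac{-7 + 0 - 35}{8 \left(-6\right)} = 2 \cdot 10 \cdot \frac{1}{31} \cdot \frac{1}{8} \left(- \frac{1}{6}\right) \left(-42\right) = 2 \cdot 10 \cdot \frac{1}{31} \cdot \frac{7}{8} = \frac{20}{31} \cdot \frac{7}{8} = \frac{35}{62}$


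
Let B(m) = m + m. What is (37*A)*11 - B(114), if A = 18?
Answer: 7098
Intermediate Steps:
B(m) = 2*m
(37*A)*11 - B(114) = (37*18)*11 - 2*114 = 666*11 - 1*228 = 7326 - 228 = 7098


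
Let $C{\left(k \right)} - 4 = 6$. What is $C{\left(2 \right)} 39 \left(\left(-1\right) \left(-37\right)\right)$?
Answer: $14430$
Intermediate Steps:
$C{\left(k \right)} = 10$ ($C{\left(k \right)} = 4 + 6 = 10$)
$C{\left(2 \right)} 39 \left(\left(-1\right) \left(-37\right)\right) = 10 \cdot 39 \left(\left(-1\right) \left(-37\right)\right) = 390 \cdot 37 = 14430$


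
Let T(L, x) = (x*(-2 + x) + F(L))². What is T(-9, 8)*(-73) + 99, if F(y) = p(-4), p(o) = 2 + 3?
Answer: -204958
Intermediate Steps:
p(o) = 5
F(y) = 5
T(L, x) = (5 + x*(-2 + x))² (T(L, x) = (x*(-2 + x) + 5)² = (5 + x*(-2 + x))²)
T(-9, 8)*(-73) + 99 = (5 + 8² - 2*8)²*(-73) + 99 = (5 + 64 - 16)²*(-73) + 99 = 53²*(-73) + 99 = 2809*(-73) + 99 = -205057 + 99 = -204958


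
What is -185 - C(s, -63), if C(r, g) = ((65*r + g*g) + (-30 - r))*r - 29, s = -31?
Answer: 60449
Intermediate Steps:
C(r, g) = -29 + r*(-30 + g² + 64*r) (C(r, g) = ((65*r + g²) + (-30 - r))*r - 29 = ((g² + 65*r) + (-30 - r))*r - 29 = (-30 + g² + 64*r)*r - 29 = r*(-30 + g² + 64*r) - 29 = -29 + r*(-30 + g² + 64*r))
-185 - C(s, -63) = -185 - (-29 - 30*(-31) + 64*(-31)² - 31*(-63)²) = -185 - (-29 + 930 + 64*961 - 31*3969) = -185 - (-29 + 930 + 61504 - 123039) = -185 - 1*(-60634) = -185 + 60634 = 60449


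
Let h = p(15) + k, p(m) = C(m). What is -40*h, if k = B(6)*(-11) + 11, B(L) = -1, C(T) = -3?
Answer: -760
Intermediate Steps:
p(m) = -3
k = 22 (k = -1*(-11) + 11 = 11 + 11 = 22)
h = 19 (h = -3 + 22 = 19)
-40*h = -40*19 = -760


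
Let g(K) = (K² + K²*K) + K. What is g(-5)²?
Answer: 11025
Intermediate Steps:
g(K) = K + K² + K³ (g(K) = (K² + K³) + K = K + K² + K³)
g(-5)² = (-5*(1 - 5 + (-5)²))² = (-5*(1 - 5 + 25))² = (-5*21)² = (-105)² = 11025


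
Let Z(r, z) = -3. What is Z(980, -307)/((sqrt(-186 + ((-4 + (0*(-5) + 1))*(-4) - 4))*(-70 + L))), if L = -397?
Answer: -3*I*sqrt(178)/83126 ≈ -0.0004815*I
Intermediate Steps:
Z(980, -307)/((sqrt(-186 + ((-4 + (0*(-5) + 1))*(-4) - 4))*(-70 + L))) = -3*1/(sqrt(-186 + ((-4 + (0*(-5) + 1))*(-4) - 4))*(-70 - 397)) = -3*(-1/(467*sqrt(-186 + ((-4 + (0 + 1))*(-4) - 4)))) = -3*(-1/(467*sqrt(-186 + ((-4 + 1)*(-4) - 4)))) = -3*(-1/(467*sqrt(-186 + (-3*(-4) - 4)))) = -3*(-1/(467*sqrt(-186 + (12 - 4)))) = -3*(-1/(467*sqrt(-186 + 8))) = -3*I*sqrt(178)/83126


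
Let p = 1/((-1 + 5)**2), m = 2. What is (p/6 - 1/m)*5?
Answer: -235/96 ≈ -2.4479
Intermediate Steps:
p = 1/16 (p = 1/(4**2) = 1/16 ≈ 0.062500)
(p/6 - 1/m)*5 = ((1/16)/6 - 1/2)*5 = ((1/16)*(1/6) - 1*1/2)*5 = (1/96 - 1/2)*5 = -47/96*5 = -235/96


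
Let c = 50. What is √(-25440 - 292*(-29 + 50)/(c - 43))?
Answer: 6*I*√731 ≈ 162.22*I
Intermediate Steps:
√(-25440 - 292*(-29 + 50)/(c - 43)) = √(-25440 - 292*(-29 + 50)/(50 - 43)) = √(-25440 - 6132/7) = √(-25440 - 292*3) = √(-25440 - 876) = √(-26316) = 6*I*√731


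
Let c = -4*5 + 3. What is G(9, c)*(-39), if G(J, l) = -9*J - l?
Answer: 2496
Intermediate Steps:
c = -17 (c = -20 + 3 = -17)
G(J, l) = -l - 9*J
G(9, c)*(-39) = (-1*(-17) - 9*9)*(-39) = (17 - 81)*(-39) = -64*(-39) = 2496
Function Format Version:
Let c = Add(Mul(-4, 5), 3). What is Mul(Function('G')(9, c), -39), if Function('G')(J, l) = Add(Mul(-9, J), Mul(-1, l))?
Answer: 2496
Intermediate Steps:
c = -17 (c = Add(-20, 3) = -17)
Function('G')(J, l) = Add(Mul(-1, l), Mul(-9, J))
Mul(Function('G')(9, c), -39) = Mul(Add(Mul(-1, -17), Mul(-9, 9)), -39) = Mul(Add(17, -81), -39) = Mul(-64, -39) = 2496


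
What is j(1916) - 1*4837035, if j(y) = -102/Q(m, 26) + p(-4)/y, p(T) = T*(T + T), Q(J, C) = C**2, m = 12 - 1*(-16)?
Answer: -783125662295/161902 ≈ -4.8370e+6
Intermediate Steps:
m = 28 (m = 12 + 16 = 28)
p(T) = 2*T**2 (p(T) = T*(2*T) = 2*T**2)
j(y) = -51/338 + 32/y (j(y) = -102/(26**2) + (2*(-4)**2)/y = -102/676 + (2*16)/y = -102*1/676 + 32/y = -51/338 + 32/y)
j(1916) - 1*4837035 = (-51/338 + 32/1916) - 1*4837035 = (-51/338 + 32*(1/1916)) - 4837035 = (-51/338 + 8/479) - 4837035 = -21725/161902 - 4837035 = -783125662295/161902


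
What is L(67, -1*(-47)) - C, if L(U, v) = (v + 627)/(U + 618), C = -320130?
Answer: 219289724/685 ≈ 3.2013e+5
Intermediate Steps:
L(U, v) = (627 + v)/(618 + U)
L(67, -1*(-47)) - C = (627 - 1*(-47))/(618 + 67) - 1*(-320130) = (627 + 47)/685 + 320130 = (1/685)*674 + 320130 = 674/685 + 320130 = 219289724/685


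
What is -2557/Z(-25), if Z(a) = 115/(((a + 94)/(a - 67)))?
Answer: 7671/460 ≈ 16.676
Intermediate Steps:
Z(a) = 115*(-67 + a)/(94 + a) (Z(a) = 115/(((94 + a)/(-67 + a))) = 115*((-67 + a)/(94 + a)) = 115*(-67 + a)/(94 + a))
-2557/Z(-25) = -2557*(94 - 25)/(115*(-67 - 25)) = -2557/(115*(-92)/69) = -2557/(115*(1/69)*(-92)) = -2557/(-460/3) = -2557*(-3/460) = 7671/460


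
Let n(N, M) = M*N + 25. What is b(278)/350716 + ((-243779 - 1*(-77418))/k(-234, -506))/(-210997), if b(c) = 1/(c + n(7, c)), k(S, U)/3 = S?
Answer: -5046876980255/4493503448364996 ≈ -0.0011231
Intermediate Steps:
k(S, U) = 3*S
n(N, M) = 25 + M*N
b(c) = 1/(25 + 8*c) (b(c) = 1/(c + (25 + c*7)) = 1/(c + (25 + 7*c)) = 1/(25 + 8*c))
b(278)/350716 + ((-243779 - 1*(-77418))/k(-234, -506))/(-210997) = 1/((25 + 8*278)*350716) + ((-243779 - 1*(-77418))/((3*(-234))))/(-210997) = (1/350716)/(25 + 2224) + ((-243779 + 77418)/(-702))*(-1/210997) = (1/350716)/2249 - 166361*(-1/702)*(-1/210997) = (1/2249)*(1/350716) + (12797/54)*(-1/210997) = 1/788760284 - 12797/11393838 = -5046876980255/4493503448364996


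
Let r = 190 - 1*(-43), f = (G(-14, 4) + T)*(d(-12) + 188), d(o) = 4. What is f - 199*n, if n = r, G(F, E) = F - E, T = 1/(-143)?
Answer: -7124881/143 ≈ -49824.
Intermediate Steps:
T = -1/143 ≈ -0.0069930
f = -494400/143 (f = ((-14 - 1*4) - 1/143)*(4 + 188) = ((-14 - 4) - 1/143)*192 = (-18 - 1/143)*192 = -2575/143*192 = -494400/143 ≈ -3457.3)
r = 233 (r = 190 + 43 = 233)
n = 233
f - 199*n = -494400/143 - 199*233 = -494400/143 - 46367 = -7124881/143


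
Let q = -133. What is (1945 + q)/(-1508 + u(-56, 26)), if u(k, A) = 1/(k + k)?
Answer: -67648/56299 ≈ -1.2016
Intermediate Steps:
u(k, A) = 1/(2*k)
(1945 + q)/(-1508 + u(-56, 26)) = (1945 - 133)/(-1508 + (½)/(-56)) = 1812/(-1508 + (½)*(-1/56)) = 1812/(-1508 - 1/112) = 1812/(-168897/112) = 1812*(-112/168897) = -67648/56299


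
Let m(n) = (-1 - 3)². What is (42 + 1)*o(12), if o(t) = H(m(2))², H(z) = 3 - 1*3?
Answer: 0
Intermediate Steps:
m(n) = 16 (m(n) = (-4)² = 16)
H(z) = 0 (H(z) = 3 - 3 = 0)
o(t) = 0 (o(t) = 0² = 0)
(42 + 1)*o(12) = (42 + 1)*0 = 43*0 = 0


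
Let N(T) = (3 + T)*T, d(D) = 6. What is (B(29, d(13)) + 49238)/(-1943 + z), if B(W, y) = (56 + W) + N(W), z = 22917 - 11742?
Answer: 50251/9232 ≈ 5.4431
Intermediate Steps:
N(T) = T*(3 + T)
z = 11175
B(W, y) = 56 + W + W*(3 + W) (B(W, y) = (56 + W) + W*(3 + W) = 56 + W + W*(3 + W))
(B(29, d(13)) + 49238)/(-1943 + z) = ((56 + 29 + 29*(3 + 29)) + 49238)/(-1943 + 11175) = ((56 + 29 + 29*32) + 49238)/9232 = ((56 + 29 + 928) + 49238)*(1/9232) = (1013 + 49238)*(1/9232) = 50251*(1/9232) = 50251/9232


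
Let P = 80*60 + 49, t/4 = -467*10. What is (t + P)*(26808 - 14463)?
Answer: -170743695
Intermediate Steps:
t = -18680 (t = 4*(-467*10) = 4*(-4670) = -18680)
P = 4849 (P = 4800 + 49 = 4849)
(t + P)*(26808 - 14463) = (-18680 + 4849)*(26808 - 14463) = -13831*12345 = -170743695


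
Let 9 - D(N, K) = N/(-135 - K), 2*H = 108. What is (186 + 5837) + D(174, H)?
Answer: 380074/63 ≈ 6032.9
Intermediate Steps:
H = 54 (H = (½)*108 = 54)
D(N, K) = 9 - N/(-135 - K)
(186 + 5837) + D(174, H) = (186 + 5837) + (1215 + 174 + 9*54)/(135 + 54) = 6023 + (1215 + 174 + 486)/189 = 6023 + (1/189)*1875 = 6023 + 625/63 = 380074/63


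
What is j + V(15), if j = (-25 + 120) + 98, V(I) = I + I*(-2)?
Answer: 178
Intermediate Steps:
V(I) = -I (V(I) = I - 2*I = -I)
j = 193 (j = 95 + 98 = 193)
j + V(15) = 193 - 1*15 = 193 - 15 = 178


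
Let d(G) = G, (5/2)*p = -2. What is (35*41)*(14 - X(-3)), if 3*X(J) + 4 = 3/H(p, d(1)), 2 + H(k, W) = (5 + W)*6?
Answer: 2240035/102 ≈ 21961.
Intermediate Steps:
p = -4/5 (p = (2/5)*(-2) = -4/5 ≈ -0.80000)
H(k, W) = 28 + 6*W (H(k, W) = -2 + (5 + W)*6 = -2 + (30 + 6*W) = 28 + 6*W)
X(J) = -133/102 (X(J) = -4/3 + (3/(28 + 6*1))/3 = -4/3 + (3/(28 + 6))/3 = -4/3 + (3/34)/3 = -4/3 + (3*(1/34))/3 = -4/3 + (1/3)*(3/34) = -4/3 + 1/34 = -133/102)
(35*41)*(14 - X(-3)) = (35*41)*(14 - 1*(-133/102)) = 1435*(14 + 133/102) = 1435*(1561/102) = 2240035/102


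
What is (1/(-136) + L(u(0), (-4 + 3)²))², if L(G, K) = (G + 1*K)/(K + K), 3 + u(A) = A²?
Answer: 18769/18496 ≈ 1.0148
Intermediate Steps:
u(A) = -3 + A²
L(G, K) = (G + K)/(2*K) (L(G, K) = (G + K)/((2*K)) = (G + K)*(1/(2*K)) = (G + K)/(2*K))
(1/(-136) + L(u(0), (-4 + 3)²))² = (1/(-136) + ((-3 + 0²) + (-4 + 3)²)/(2*((-4 + 3)²)))² = (-1/136 + ((-3 + 0) + (-1)²)/(2*((-1)²)))² = (-1/136 + (½)*(-3 + 1)/1)² = (-1/136 + (½)*1*(-2))² = (-1/136 - 1)² = (-137/136)² = 18769/18496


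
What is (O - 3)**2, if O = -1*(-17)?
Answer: 196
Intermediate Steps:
O = 17
(O - 3)**2 = (17 - 3)**2 = 14**2 = 196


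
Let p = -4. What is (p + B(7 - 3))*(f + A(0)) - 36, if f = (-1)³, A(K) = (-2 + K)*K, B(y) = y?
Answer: -36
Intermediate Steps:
A(K) = K*(-2 + K)
f = -1
(p + B(7 - 3))*(f + A(0)) - 36 = (-4 + (7 - 3))*(-1 + 0*(-2 + 0)) - 36 = (-4 + 4)*(-1 + 0*(-2)) - 36 = 0*(-1 + 0) - 36 = 0*(-1) - 36 = 0 - 36 = -36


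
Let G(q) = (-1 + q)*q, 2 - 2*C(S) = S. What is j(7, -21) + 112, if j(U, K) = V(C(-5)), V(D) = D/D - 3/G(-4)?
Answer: 2257/20 ≈ 112.85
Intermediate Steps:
C(S) = 1 - S/2
G(q) = q*(-1 + q)
V(D) = 17/20 (V(D) = D/D - 3*(-1/(4*(-1 - 4))) = 1 - 3/((-4*(-5))) = 1 - 3/20 = 17/20)
j(U, K) = 17/20
j(7, -21) + 112 = 17/20 + 112 = 2257/20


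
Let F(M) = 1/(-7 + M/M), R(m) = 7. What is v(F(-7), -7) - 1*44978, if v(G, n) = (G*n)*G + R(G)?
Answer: -1618963/36 ≈ -44971.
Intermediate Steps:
F(M) = -⅙ (F(M) = 1/(-7 + 1) = 1/(-6) = -⅙)
v(G, n) = 7 + n*G² (v(G, n) = (G*n)*G + 7 = n*G² + 7 = 7 + n*G²)
v(F(-7), -7) - 1*44978 = (7 - 7*(-⅙)²) - 1*44978 = (7 - 7*1/36) - 44978 = (7 - 7/36) - 44978 = 245/36 - 44978 = -1618963/36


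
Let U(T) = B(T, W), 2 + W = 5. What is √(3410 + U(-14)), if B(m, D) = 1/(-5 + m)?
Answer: √1230991/19 ≈ 58.395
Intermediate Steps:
W = 3 (W = -2 + 5 = 3)
U(T) = 1/(-5 + T)
√(3410 + U(-14)) = √(3410 + 1/(-5 - 14)) = √(3410 + 1/(-19)) = √(3410 - 1/19) = √(64789/19) = √1230991/19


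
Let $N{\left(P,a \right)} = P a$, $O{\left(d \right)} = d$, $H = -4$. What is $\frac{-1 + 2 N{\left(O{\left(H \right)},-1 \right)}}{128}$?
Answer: $\frac{7}{128} \approx 0.054688$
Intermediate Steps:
$\frac{-1 + 2 N{\left(O{\left(H \right)},-1 \right)}}{128} = \frac{-1 + 2 \left(\left(-4\right) \left(-1\right)\right)}{128} = \left(-1 + 2 \cdot 4\right) \frac{1}{128} = \left(-1 + 8\right) \frac{1}{128} = 7 \cdot \frac{1}{128} = \frac{7}{128}$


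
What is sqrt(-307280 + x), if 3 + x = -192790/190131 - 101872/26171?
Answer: I*sqrt(7608376025470779809258805)/4975918401 ≈ 554.34*I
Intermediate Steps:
x = -39342287525/4975918401 (x = -3 + (-192790/190131 - 101872/26171) = -3 - 24414532322/4975918401 = -39342287525/4975918401 ≈ -7.9065)
sqrt(-307280 + x) = sqrt(-307280 - 39342287525/4975918401) = sqrt(-1529039548546805/4975918401) = I*sqrt(7608376025470779809258805)/4975918401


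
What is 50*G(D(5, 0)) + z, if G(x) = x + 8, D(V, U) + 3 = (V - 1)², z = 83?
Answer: 1133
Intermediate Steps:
D(V, U) = -3 + (-1 + V)² (D(V, U) = -3 + (V - 1)² = -3 + (-1 + V)²)
G(x) = 8 + x
50*G(D(5, 0)) + z = 50*(8 + (-3 + (-1 + 5)²)) + 83 = 50*(8 + (-3 + 4²)) + 83 = 50*(8 + (-3 + 16)) + 83 = 50*(8 + 13) + 83 = 50*21 + 83 = 1050 + 83 = 1133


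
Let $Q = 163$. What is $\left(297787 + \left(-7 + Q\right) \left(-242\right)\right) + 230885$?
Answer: $490920$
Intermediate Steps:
$\left(297787 + \left(-7 + Q\right) \left(-242\right)\right) + 230885 = \left(297787 + \left(-7 + 163\right) \left(-242\right)\right) + 230885 = \left(297787 + 156 \left(-242\right)\right) + 230885 = \left(297787 - 37752\right) + 230885 = 260035 + 230885 = 490920$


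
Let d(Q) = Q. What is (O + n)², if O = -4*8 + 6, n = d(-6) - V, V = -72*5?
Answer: 107584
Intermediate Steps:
V = -360
n = 354 (n = -6 - 1*(-360) = -6 + 360 = 354)
O = -26 (O = -32 + 6 = -26)
(O + n)² = (-26 + 354)² = 328² = 107584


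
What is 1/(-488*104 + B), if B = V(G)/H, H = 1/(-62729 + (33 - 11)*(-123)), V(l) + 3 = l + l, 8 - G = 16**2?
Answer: 1/32601313 ≈ 3.0674e-8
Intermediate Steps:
G = -248 (G = 8 - 1*16**2 = 8 - 1*256 = 8 - 256 = -248)
V(l) = -3 + 2*l (V(l) = -3 + (l + l) = -3 + 2*l)
H = -1/65435 (H = 1/(-62729 + 22*(-123)) = 1/(-62729 - 2706) = 1/(-65435) = -1/65435 ≈ -1.5282e-5)
B = 32652065 (B = (-3 + 2*(-248))/(-1/65435) = (-3 - 496)*(-65435) = -499*(-65435) = 32652065)
1/(-488*104 + B) = 1/(-488*104 + 32652065) = 1/(-50752 + 32652065) = 1/32601313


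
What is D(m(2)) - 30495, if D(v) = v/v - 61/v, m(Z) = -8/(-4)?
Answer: -61049/2 ≈ -30525.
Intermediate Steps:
m(Z) = 2 (m(Z) = -8*(-¼) = 2)
D(v) = 1 - 61/v
D(m(2)) - 30495 = (-61 + 2)/2 - 30495 = (½)*(-59) - 30495 = -59/2 - 30495 = -61049/2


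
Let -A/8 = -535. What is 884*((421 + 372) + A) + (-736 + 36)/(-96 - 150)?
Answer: 551597786/123 ≈ 4.4845e+6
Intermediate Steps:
A = 4280 (A = -8*(-535) = 4280)
884*((421 + 372) + A) + (-736 + 36)/(-96 - 150) = 884*((421 + 372) + 4280) + (-736 + 36)/(-96 - 150) = 884*(793 + 4280) - 700/(-246) = 884*5073 - 700*(-1/246) = 4484532 + 350/123 = 551597786/123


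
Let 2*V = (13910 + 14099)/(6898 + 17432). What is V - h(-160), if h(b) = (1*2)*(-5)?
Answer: 514609/48660 ≈ 10.576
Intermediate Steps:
V = 28009/48660 (V = ((13910 + 14099)/(6898 + 17432))/2 = (28009/24330)/2 = (28009*(1/24330))/2 = (½)*(28009/24330) = 28009/48660 ≈ 0.57561)
h(b) = -10 (h(b) = 2*(-5) = -10)
V - h(-160) = 28009/48660 - 1*(-10) = 28009/48660 + 10 = 514609/48660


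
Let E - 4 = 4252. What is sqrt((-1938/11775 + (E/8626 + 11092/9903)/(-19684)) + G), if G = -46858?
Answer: I*sqrt(3533593523595238472337451847847)/8683916883285 ≈ 216.47*I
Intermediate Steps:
E = 4256 (E = 4 + 4252 = 4256)
sqrt((-1938/11775 + (E/8626 + 11092/9903)/(-19684)) + G) = sqrt((-1938/11775 + (4256/8626 + 11092/9903)/(-19684)) - 46858) = sqrt((-1938*1/11775 + (4256*(1/8626) + 11092*(1/9903))*(-1/19684)) - 46858) = sqrt((-646/3925 + (112/227 + 11092/9903)*(-1/19684)) - 46858) = sqrt((-646/3925 + (3627020/2247981)*(-1/19684)) - 46858) = sqrt((-646/3925 - 906755/11062314501) - 46858) = sqrt(-7149814181021/43419584416425 - 46858) = sqrt(-2034562036399023671/43419584416425) = I*sqrt(3533593523595238472337451847847)/8683916883285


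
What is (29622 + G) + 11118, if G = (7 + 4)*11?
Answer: 40861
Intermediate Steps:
G = 121 (G = 11*11 = 121)
(29622 + G) + 11118 = (29622 + 121) + 11118 = 29743 + 11118 = 40861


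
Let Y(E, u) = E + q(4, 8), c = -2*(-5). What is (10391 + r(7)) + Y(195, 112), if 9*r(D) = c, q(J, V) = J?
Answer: 95320/9 ≈ 10591.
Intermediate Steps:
c = 10
r(D) = 10/9 (r(D) = (⅑)*10 = 10/9)
Y(E, u) = 4 + E (Y(E, u) = E + 4 = 4 + E)
(10391 + r(7)) + Y(195, 112) = (10391 + 10/9) + (4 + 195) = 93529/9 + 199 = 95320/9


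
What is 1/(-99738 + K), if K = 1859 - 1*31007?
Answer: -1/128886 ≈ -7.7588e-6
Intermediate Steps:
K = -29148 (K = 1859 - 31007 = -29148)
1/(-99738 + K) = 1/(-99738 - 29148) = 1/(-128886) = -1/128886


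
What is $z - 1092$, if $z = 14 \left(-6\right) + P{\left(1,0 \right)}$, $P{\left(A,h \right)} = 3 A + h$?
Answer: $-1173$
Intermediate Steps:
$P{\left(A,h \right)} = h + 3 A$
$z = -81$ ($z = 14 \left(-6\right) + \left(0 + 3 \cdot 1\right) = -84 + \left(0 + 3\right) = -84 + 3 = -81$)
$z - 1092 = -81 - 1092 = -1173$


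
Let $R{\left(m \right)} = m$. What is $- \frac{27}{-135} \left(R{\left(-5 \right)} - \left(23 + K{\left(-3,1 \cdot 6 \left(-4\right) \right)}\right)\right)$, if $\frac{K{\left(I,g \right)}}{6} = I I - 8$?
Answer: $- \frac{34}{5} \approx -6.8$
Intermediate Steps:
$K{\left(I,g \right)} = -48 + 6 I^{2}$ ($K{\left(I,g \right)} = 6 \left(I I - 8\right) = 6 \left(I^{2} - 8\right) = 6 \left(-8 + I^{2}\right) = -48 + 6 I^{2}$)
$- \frac{27}{-135} \left(R{\left(-5 \right)} - \left(23 + K{\left(-3,1 \cdot 6 \left(-4\right) \right)}\right)\right) = - \frac{27}{-135} \left(-5 - \left(-25 + 54\right)\right) = \left(-27\right) \left(- \frac{1}{135}\right) \left(-5 - \left(-25 + 54\right)\right) = \frac{-5 - 29}{5} = \frac{1}{5} \left(-34\right) = - \frac{34}{5}$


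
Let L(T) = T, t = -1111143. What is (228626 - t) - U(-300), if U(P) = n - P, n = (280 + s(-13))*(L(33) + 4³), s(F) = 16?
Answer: 1310757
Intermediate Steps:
n = 28712 (n = (280 + 16)*(33 + 4³) = 296*(33 + 64) = 296*97 = 28712)
U(P) = 28712 - P
(228626 - t) - U(-300) = (228626 - 1*(-1111143)) - (28712 - 1*(-300)) = (228626 + 1111143) - (28712 + 300) = 1339769 - 1*29012 = 1339769 - 29012 = 1310757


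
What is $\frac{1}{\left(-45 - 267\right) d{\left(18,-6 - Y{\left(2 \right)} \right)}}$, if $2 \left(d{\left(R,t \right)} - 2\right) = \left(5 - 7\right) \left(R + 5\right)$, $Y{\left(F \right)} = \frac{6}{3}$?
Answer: $\frac{1}{6552} \approx 0.00015263$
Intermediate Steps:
$Y{\left(F \right)} = 2$ ($Y{\left(F \right)} = 6 \cdot \frac{1}{3} = 2$)
$d{\left(R,t \right)} = -3 - R$ ($d{\left(R,t \right)} = 2 + \frac{\left(5 - 7\right) \left(R + 5\right)}{2} = 2 + \frac{\left(-2\right) \left(5 + R\right)}{2} = 2 + \frac{-10 - 2 R}{2} = 2 - \left(5 + R\right) = -3 - R$)
$\frac{1}{\left(-45 - 267\right) d{\left(18,-6 - Y{\left(2 \right)} \right)}} = \frac{1}{\left(-45 - 267\right) \left(-3 - 18\right)} = \frac{1}{\left(-312\right) \left(-3 - 18\right)} = - \frac{1}{312 \left(-21\right)} = \left(- \frac{1}{312}\right) \left(- \frac{1}{21}\right) = \frac{1}{6552}$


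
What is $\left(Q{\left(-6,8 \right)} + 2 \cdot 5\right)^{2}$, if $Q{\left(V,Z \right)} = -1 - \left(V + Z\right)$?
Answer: $49$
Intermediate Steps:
$Q{\left(V,Z \right)} = -1 - V - Z$ ($Q{\left(V,Z \right)} = -1 - \left(V + Z\right) = -1 - V - Z$)
$\left(Q{\left(-6,8 \right)} + 2 \cdot 5\right)^{2} = \left(\left(-1 - -6 - 8\right) + 2 \cdot 5\right)^{2} = \left(\left(-1 + 6 - 8\right) + 10\right)^{2} = \left(-3 + 10\right)^{2} = 7^{2} = 49$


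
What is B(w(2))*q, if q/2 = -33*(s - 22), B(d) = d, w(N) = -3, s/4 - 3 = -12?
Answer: -11484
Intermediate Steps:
s = -36 (s = 12 + 4*(-12) = 12 - 48 = -36)
q = 3828 (q = 2*(-33*(-36 - 22)) = 2*(-33*(-58)) = 2*1914 = 3828)
B(w(2))*q = -3*3828 = -11484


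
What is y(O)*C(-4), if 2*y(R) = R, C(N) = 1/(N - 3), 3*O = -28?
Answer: ⅔ ≈ 0.66667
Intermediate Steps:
O = -28/3 (O = (⅓)*(-28) = -28/3 ≈ -9.3333)
C(N) = 1/(-3 + N)
y(R) = R/2
y(O)*C(-4) = ((½)*(-28/3))/(-3 - 4) = -14/3/(-7) = -14/3*(-⅐) = ⅔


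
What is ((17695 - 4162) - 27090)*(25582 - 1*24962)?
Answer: -8405340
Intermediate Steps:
((17695 - 4162) - 27090)*(25582 - 1*24962) = (13533 - 27090)*(25582 - 24962) = -13557*620 = -8405340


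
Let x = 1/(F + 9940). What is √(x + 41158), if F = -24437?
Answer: 5*√345995564397/14497 ≈ 202.87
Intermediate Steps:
x = -1/14497 (x = 1/(-24437 + 9940) = 1/(-14497) = -1/14497 ≈ -6.8980e-5)
√(x + 41158) = √(-1/14497 + 41158) = √(596667525/14497) = 5*√345995564397/14497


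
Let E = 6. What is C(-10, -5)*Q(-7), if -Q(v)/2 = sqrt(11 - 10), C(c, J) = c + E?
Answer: 8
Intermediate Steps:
C(c, J) = 6 + c (C(c, J) = c + 6 = 6 + c)
Q(v) = -2 (Q(v) = -2*sqrt(11 - 10) = -2*sqrt(1) = -2*1 = -2)
C(-10, -5)*Q(-7) = (6 - 10)*(-2) = -4*(-2) = 8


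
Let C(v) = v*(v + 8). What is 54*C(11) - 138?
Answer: 11148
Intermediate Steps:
C(v) = v*(8 + v)
54*C(11) - 138 = 54*(11*(8 + 11)) - 138 = 54*(11*19) - 138 = 54*209 - 138 = 11286 - 138 = 11148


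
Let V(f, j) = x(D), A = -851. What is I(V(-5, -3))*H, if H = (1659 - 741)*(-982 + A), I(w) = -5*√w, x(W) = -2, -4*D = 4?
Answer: 8413470*I*√2 ≈ 1.1898e+7*I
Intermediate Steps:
D = -1 (D = -¼*4 = -1)
V(f, j) = -2
H = -1682694 (H = (1659 - 741)*(-982 - 851) = 918*(-1833) = -1682694)
I(V(-5, -3))*H = -5*I*√2*(-1682694) = 8413470*I*√2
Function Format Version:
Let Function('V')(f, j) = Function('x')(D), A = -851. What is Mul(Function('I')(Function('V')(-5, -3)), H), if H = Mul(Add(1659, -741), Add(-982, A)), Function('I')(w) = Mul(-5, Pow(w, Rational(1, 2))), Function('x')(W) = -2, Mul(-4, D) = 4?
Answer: Mul(8413470, I, Pow(2, Rational(1, 2))) ≈ Mul(1.1898e+7, I)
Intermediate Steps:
D = -1 (D = Mul(Rational(-1, 4), 4) = -1)
Function('V')(f, j) = -2
H = -1682694 (H = Mul(Add(1659, -741), Add(-982, -851)) = Mul(918, -1833) = -1682694)
Mul(Function('I')(Function('V')(-5, -3)), H) = Mul(Mul(-5, Pow(-2, Rational(1, 2))), -1682694) = Mul(Mul(-5, Mul(I, Pow(2, Rational(1, 2)))), -1682694) = Mul(Mul(-5, I, Pow(2, Rational(1, 2))), -1682694) = Mul(8413470, I, Pow(2, Rational(1, 2)))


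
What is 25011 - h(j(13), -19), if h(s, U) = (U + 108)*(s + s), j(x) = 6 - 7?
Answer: 25189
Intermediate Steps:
j(x) = -1
h(s, U) = 2*s*(108 + U) (h(s, U) = (108 + U)*(2*s) = 2*s*(108 + U))
25011 - h(j(13), -19) = 25011 - 2*(-1)*(108 - 19) = 25011 - 2*(-1)*89 = 25011 - 1*(-178) = 25011 + 178 = 25189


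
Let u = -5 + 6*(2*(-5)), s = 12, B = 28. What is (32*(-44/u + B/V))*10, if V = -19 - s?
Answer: -29184/403 ≈ -72.417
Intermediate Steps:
u = -65 (u = -5 + 6*(-10) = -5 - 60 = -65)
V = -31 (V = -19 - 1*12 = -19 - 12 = -31)
(32*(-44/u + B/V))*10 = (32*(-44/(-65) + 28/(-31)))*10 = (32*(-44*(-1/65) + 28*(-1/31)))*10 = (32*(44/65 - 28/31))*10 = (32*(-456/2015))*10 = -14592/2015*10 = -29184/403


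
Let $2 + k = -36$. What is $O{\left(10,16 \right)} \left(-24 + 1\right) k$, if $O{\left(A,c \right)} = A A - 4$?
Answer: $83904$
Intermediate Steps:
$k = -38$ ($k = -2 - 36 = -38$)
$O{\left(A,c \right)} = -4 + A^{2}$ ($O{\left(A,c \right)} = A^{2} - 4 = -4 + A^{2}$)
$O{\left(10,16 \right)} \left(-24 + 1\right) k = \left(-4 + 10^{2}\right) \left(-24 + 1\right) \left(-38\right) = \left(-4 + 100\right) \left(\left(-23\right) \left(-38\right)\right) = 96 \cdot 874 = 83904$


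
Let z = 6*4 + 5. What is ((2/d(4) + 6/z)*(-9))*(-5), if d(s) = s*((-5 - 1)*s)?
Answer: 3885/464 ≈ 8.3728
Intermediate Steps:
d(s) = -6*s**2 (d(s) = s*(-6*s) = -6*s**2)
z = 29 (z = 24 + 5 = 29)
((2/d(4) + 6/z)*(-9))*(-5) = ((2/((-6*4**2)) + 6/29)*(-9))*(-5) = ((2/((-6*16)) + 6*(1/29))*(-9))*(-5) = ((2/(-96) + 6/29)*(-9))*(-5) = ((2*(-1/96) + 6/29)*(-9))*(-5) = ((-1/48 + 6/29)*(-9))*(-5) = ((259/1392)*(-9))*(-5) = -777/464*(-5) = 3885/464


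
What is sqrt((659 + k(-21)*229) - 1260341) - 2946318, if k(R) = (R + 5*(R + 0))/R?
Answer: -2946318 + 6*I*sqrt(34953) ≈ -2.9463e+6 + 1121.7*I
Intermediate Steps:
k(R) = 6 (k(R) = (R + 5*R)/R = (6*R)/R = 6)
sqrt((659 + k(-21)*229) - 1260341) - 2946318 = sqrt((659 + 6*229) - 1260341) - 2946318 = sqrt((659 + 1374) - 1260341) - 2946318 = sqrt(2033 - 1260341) - 2946318 = sqrt(-1258308) - 2946318 = 6*I*sqrt(34953) - 2946318 = -2946318 + 6*I*sqrt(34953)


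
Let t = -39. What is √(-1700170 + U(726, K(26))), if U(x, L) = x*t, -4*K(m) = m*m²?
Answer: 2*I*√432121 ≈ 1314.7*I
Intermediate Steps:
K(m) = -m³/4 (K(m) = -m*m²/4 = -m³/4)
U(x, L) = -39*x (U(x, L) = x*(-39) = -39*x)
√(-1700170 + U(726, K(26))) = √(-1700170 - 39*726) = √(-1700170 - 28314) = √(-1728484) = 2*I*√432121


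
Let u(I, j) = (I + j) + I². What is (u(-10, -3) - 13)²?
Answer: 5476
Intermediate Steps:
u(I, j) = I + j + I²
(u(-10, -3) - 13)² = ((-10 - 3 + (-10)²) - 13)² = ((-10 - 3 + 100) - 13)² = (87 - 13)² = 74² = 5476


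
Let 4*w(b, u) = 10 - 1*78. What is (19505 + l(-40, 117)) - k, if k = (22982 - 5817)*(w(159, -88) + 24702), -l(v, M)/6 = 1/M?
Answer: -16524242282/39 ≈ -4.2370e+8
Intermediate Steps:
l(v, M) = -6/M
w(b, u) = -17 (w(b, u) = (10 - 1*78)/4 = (10 - 78)/4 = (1/4)*(-68) = -17)
k = 423718025 (k = (22982 - 5817)*(-17 + 24702) = 17165*24685 = 423718025)
(19505 + l(-40, 117)) - k = (19505 - 6/117) - 1*423718025 = (19505 - 6*1/117) - 423718025 = (19505 - 2/39) - 423718025 = 760693/39 - 423718025 = -16524242282/39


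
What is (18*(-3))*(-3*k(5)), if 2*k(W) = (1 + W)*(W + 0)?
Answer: 2430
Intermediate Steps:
k(W) = W*(1 + W)/2 (k(W) = ((1 + W)*(W + 0))/2 = ((1 + W)*W)/2 = (W*(1 + W))/2 = W*(1 + W)/2)
(18*(-3))*(-3*k(5)) = (18*(-3))*(-3*5*(1 + 5)/2) = -(-162)*(1/2)*5*6 = -(-162)*15 = -54*(-45) = 2430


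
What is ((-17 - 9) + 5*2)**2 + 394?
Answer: 650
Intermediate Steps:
((-17 - 9) + 5*2)**2 + 394 = (-26 + 10)**2 + 394 = (-16)**2 + 394 = 256 + 394 = 650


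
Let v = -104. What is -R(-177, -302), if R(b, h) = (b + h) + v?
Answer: 583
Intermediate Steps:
R(b, h) = -104 + b + h (R(b, h) = (b + h) - 104 = -104 + b + h)
-R(-177, -302) = -(-104 - 177 - 302) = -1*(-583) = 583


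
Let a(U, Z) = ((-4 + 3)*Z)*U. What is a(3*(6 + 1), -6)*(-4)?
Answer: -504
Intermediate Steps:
a(U, Z) = -U*Z (a(U, Z) = (-Z)*U = -U*Z)
a(3*(6 + 1), -6)*(-4) = -1*3*(6 + 1)*(-6)*(-4) = -1*3*7*(-6)*(-4) = -1*21*(-6)*(-4) = 126*(-4) = -504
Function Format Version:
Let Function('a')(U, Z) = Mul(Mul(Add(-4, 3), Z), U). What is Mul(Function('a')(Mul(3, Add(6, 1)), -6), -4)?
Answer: -504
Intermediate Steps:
Function('a')(U, Z) = Mul(-1, U, Z) (Function('a')(U, Z) = Mul(Mul(-1, Z), U) = Mul(-1, U, Z))
Mul(Function('a')(Mul(3, Add(6, 1)), -6), -4) = Mul(Mul(-1, Mul(3, Add(6, 1)), -6), -4) = Mul(Mul(-1, Mul(3, 7), -6), -4) = Mul(Mul(-1, 21, -6), -4) = Mul(126, -4) = -504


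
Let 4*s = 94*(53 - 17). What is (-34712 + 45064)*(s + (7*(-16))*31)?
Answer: -27184352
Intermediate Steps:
s = 846 (s = (94*(53 - 17))/4 = (94*36)/4 = (¼)*3384 = 846)
(-34712 + 45064)*(s + (7*(-16))*31) = (-34712 + 45064)*(846 + (7*(-16))*31) = 10352*(846 - 112*31) = 10352*(846 - 3472) = 10352*(-2626) = -27184352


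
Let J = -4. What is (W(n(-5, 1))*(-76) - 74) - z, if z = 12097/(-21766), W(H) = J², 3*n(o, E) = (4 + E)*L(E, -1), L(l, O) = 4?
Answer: -28066043/21766 ≈ -1289.4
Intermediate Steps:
n(o, E) = 16/3 + 4*E/3 (n(o, E) = ((4 + E)*4)/3 = (16 + 4*E)/3 = 16/3 + 4*E/3)
W(H) = 16 (W(H) = (-4)² = 16)
z = -12097/21766 (z = 12097*(-1/21766) = -12097/21766 ≈ -0.55577)
(W(n(-5, 1))*(-76) - 74) - z = (16*(-76) - 74) - 1*(-12097/21766) = (-1216 - 74) + 12097/21766 = -1290 + 12097/21766 = -28066043/21766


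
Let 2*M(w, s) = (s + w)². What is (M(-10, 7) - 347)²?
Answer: 469225/4 ≈ 1.1731e+5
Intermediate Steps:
M(w, s) = (s + w)²/2
(M(-10, 7) - 347)² = ((7 - 10)²/2 - 347)² = ((½)*(-3)² - 347)² = ((½)*9 - 347)² = (9/2 - 347)² = (-685/2)² = 469225/4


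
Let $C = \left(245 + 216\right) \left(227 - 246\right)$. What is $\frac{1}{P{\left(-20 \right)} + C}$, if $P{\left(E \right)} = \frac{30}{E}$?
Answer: $- \frac{2}{17521} \approx -0.00011415$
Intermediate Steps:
$C = -8759$ ($C = 461 \left(-19\right) = -8759$)
$\frac{1}{P{\left(-20 \right)} + C} = \frac{1}{\frac{30}{-20} - 8759} = \frac{1}{30 \left(- \frac{1}{20}\right) - 8759} = \frac{1}{- \frac{3}{2} - 8759} = \frac{1}{- \frac{17521}{2}} = - \frac{2}{17521}$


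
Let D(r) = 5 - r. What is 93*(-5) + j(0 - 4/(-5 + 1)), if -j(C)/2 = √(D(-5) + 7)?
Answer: -465 - 2*√17 ≈ -473.25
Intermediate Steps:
j(C) = -2*√17 (j(C) = -2*√((5 - 1*(-5)) + 7) = -2*√((5 + 5) + 7) = -2*√(10 + 7) = -2*√17)
93*(-5) + j(0 - 4/(-5 + 1)) = 93*(-5) - 2*√17 = -465 - 2*√17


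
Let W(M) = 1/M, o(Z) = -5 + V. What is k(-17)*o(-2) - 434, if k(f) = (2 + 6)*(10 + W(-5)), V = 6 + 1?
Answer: -1386/5 ≈ -277.20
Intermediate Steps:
V = 7
o(Z) = 2 (o(Z) = -5 + 7 = 2)
k(f) = 392/5 (k(f) = (2 + 6)*(10 + 1/(-5)) = 8*(10 - 1/5) = 8*(49/5) = 392/5)
k(-17)*o(-2) - 434 = (392/5)*2 - 434 = 784/5 - 434 = -1386/5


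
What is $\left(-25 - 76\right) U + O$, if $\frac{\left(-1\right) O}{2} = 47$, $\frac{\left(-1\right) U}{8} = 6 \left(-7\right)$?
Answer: $-34030$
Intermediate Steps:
$U = 336$ ($U = - 8 \cdot 6 \left(-7\right) = \left(-8\right) \left(-42\right) = 336$)
$O = -94$ ($O = \left(-2\right) 47 = -94$)
$\left(-25 - 76\right) U + O = \left(-25 - 76\right) 336 - 94 = \left(-101\right) 336 - 94 = -33936 - 94 = -34030$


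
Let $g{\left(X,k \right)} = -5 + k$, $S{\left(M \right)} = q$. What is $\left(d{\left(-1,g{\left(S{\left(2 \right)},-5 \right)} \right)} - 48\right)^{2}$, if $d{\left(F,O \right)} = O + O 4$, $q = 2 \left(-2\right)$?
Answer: $9604$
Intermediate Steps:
$q = -4$
$S{\left(M \right)} = -4$
$d{\left(F,O \right)} = 5 O$ ($d{\left(F,O \right)} = O + 4 O = 5 O$)
$\left(d{\left(-1,g{\left(S{\left(2 \right)},-5 \right)} \right)} - 48\right)^{2} = \left(5 \left(-5 - 5\right) - 48\right)^{2} = \left(5 \left(-10\right) - 48\right)^{2} = \left(-50 - 48\right)^{2} = \left(-98\right)^{2} = 9604$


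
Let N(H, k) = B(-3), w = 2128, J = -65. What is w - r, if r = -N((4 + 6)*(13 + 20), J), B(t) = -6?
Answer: 2122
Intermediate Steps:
N(H, k) = -6
r = 6 (r = -1*(-6) = 6)
w - r = 2128 - 1*6 = 2128 - 6 = 2122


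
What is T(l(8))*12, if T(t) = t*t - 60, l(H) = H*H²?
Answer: 3145008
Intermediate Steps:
l(H) = H³
T(t) = -60 + t² (T(t) = t² - 60 = -60 + t²)
T(l(8))*12 = (-60 + (8³)²)*12 = (-60 + 512²)*12 = (-60 + 262144)*12 = 262084*12 = 3145008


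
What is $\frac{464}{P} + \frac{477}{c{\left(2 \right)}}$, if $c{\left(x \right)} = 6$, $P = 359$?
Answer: $\frac{58009}{718} \approx 80.792$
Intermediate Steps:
$\frac{464}{P} + \frac{477}{c{\left(2 \right)}} = \frac{464}{359} + \frac{477}{6} = 464 \cdot \frac{1}{359} + 477 \cdot \frac{1}{6} = \frac{464}{359} + \frac{159}{2} = \frac{58009}{718}$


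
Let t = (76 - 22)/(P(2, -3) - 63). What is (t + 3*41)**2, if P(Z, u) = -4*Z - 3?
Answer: 20466576/1369 ≈ 14950.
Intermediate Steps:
P(Z, u) = -3 - 4*Z
t = -27/37 (t = (76 - 22)/((-3 - 4*2) - 63) = 54/((-3 - 8) - 63) = 54/(-11 - 63) = 54/(-74) = 54*(-1/74) = -27/37 ≈ -0.72973)
(t + 3*41)**2 = (-27/37 + 3*41)**2 = (-27/37 + 123)**2 = (4524/37)**2 = 20466576/1369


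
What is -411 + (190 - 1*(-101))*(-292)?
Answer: -85383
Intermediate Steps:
-411 + (190 - 1*(-101))*(-292) = -411 + (190 + 101)*(-292) = -411 + 291*(-292) = -411 - 84972 = -85383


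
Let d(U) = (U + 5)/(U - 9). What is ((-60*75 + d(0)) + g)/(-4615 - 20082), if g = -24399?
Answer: 260096/222273 ≈ 1.1702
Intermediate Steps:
d(U) = (5 + U)/(-9 + U)
((-60*75 + d(0)) + g)/(-4615 - 20082) = ((-60*75 + (5 + 0)/(-9 + 0)) - 24399)/(-4615 - 20082) = ((-4500 + 5/(-9)) - 24399)/(-24697) = ((-4500 - 1/9*5) - 24399)*(-1/24697) = ((-4500 - 5/9) - 24399)*(-1/24697) = (-40505/9 - 24399)*(-1/24697) = -260096/9*(-1/24697) = 260096/222273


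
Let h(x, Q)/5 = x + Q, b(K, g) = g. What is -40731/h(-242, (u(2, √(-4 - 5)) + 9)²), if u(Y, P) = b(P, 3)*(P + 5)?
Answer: -10304943/1253165 + 17595792*I/1253165 ≈ -8.2231 + 14.041*I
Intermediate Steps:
u(Y, P) = 15 + 3*P (u(Y, P) = 3*(P + 5) = 3*(5 + P) = 15 + 3*P)
h(x, Q) = 5*Q + 5*x (h(x, Q) = 5*(x + Q) = 5*(Q + x) = 5*Q + 5*x)
-40731/h(-242, (u(2, √(-4 - 5)) + 9)²) = -40731/(5*((15 + 3*√(-4 - 5)) + 9)² + 5*(-242)) = -40731/(5*((15 + 3*√(-9)) + 9)² - 1210) = -40731/(5*((15 + 3*(3*I)) + 9)² - 1210) = -40731/(5*((15 + 9*I) + 9)² - 1210) = -40731/(5*(24 + 9*I)² - 1210) = -40731/(-1210 + 5*(24 + 9*I)²)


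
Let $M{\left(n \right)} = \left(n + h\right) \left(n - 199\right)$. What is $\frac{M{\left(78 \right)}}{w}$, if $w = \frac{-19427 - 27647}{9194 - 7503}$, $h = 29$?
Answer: $\frac{21893377}{47074} \approx 465.08$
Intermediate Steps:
$w = - \frac{47074}{1691} \approx -27.838$
$M{\left(n \right)} = \left(-199 + n\right) \left(29 + n\right)$ ($M{\left(n \right)} = \left(n + 29\right) \left(n - 199\right) = \left(29 + n\right) \left(-199 + n\right) = \left(-199 + n\right) \left(29 + n\right)$)
$\frac{M{\left(78 \right)}}{w} = \frac{-5771 + 78^{2} - 13260}{- \frac{47074}{1691}} = \left(-5771 + 6084 - 13260\right) \left(- \frac{1691}{47074}\right) = \left(-12947\right) \left(- \frac{1691}{47074}\right) = \frac{21893377}{47074}$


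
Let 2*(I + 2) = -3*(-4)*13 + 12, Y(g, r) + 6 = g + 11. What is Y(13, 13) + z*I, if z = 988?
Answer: 81034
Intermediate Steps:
Y(g, r) = 5 + g (Y(g, r) = -6 + (g + 11) = -6 + (11 + g) = 5 + g)
I = 82 (I = -2 + (-3*(-4)*13 + 12)/2 = -2 + (12*13 + 12)/2 = -2 + (156 + 12)/2 = -2 + (½)*168 = -2 + 84 = 82)
Y(13, 13) + z*I = (5 + 13) + 988*82 = 18 + 81016 = 81034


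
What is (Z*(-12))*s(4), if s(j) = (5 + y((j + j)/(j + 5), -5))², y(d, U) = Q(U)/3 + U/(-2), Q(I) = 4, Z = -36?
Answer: 33708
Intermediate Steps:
y(d, U) = 4/3 - U/2 (y(d, U) = 4/3 + U/(-2) = 4*(⅓) + U*(-½) = 4/3 - U/2)
s(j) = 2809/36 (s(j) = (5 + (4/3 - ½*(-5)))² = (5 + (4/3 + 5/2))² = (5 + 23/6)² = (53/6)² = 2809/36)
(Z*(-12))*s(4) = -36*(-12)*(2809/36) = 432*(2809/36) = 33708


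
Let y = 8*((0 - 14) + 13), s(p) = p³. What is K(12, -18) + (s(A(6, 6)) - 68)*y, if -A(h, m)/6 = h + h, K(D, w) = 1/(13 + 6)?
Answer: 56744033/19 ≈ 2.9865e+6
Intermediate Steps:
K(D, w) = 1/19
A(h, m) = -12*h (A(h, m) = -6*(h + h) = -12*h)
y = -8 (y = 8*(-14 + 13) = 8*(-1) = -8)
K(12, -18) + (s(A(6, 6)) - 68)*y = 1/19 + ((-12*6)³ - 68)*(-8) = 1/19 + ((-72)³ - 68)*(-8) = 1/19 + (-373248 - 68)*(-8) = 1/19 - 373316*(-8) = 1/19 + 2986528 = 56744033/19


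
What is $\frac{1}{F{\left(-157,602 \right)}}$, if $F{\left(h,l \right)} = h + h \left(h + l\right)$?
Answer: $- \frac{1}{70022} \approx -1.4281 \cdot 10^{-5}$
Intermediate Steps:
$\frac{1}{F{\left(-157,602 \right)}} = \frac{1}{\left(-157\right) \left(1 - 157 + 602\right)} = \frac{1}{\left(-157\right) 446} = \frac{1}{-70022} = - \frac{1}{70022}$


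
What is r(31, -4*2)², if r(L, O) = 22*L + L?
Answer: 508369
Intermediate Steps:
r(L, O) = 23*L
r(31, -4*2)² = (23*31)² = 713² = 508369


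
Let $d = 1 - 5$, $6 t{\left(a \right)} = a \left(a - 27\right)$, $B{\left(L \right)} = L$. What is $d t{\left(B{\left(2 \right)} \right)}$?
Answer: $\frac{100}{3} \approx 33.333$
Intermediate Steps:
$t{\left(a \right)} = \frac{a \left(-27 + a\right)}{6}$ ($t{\left(a \right)} = \frac{a \left(a - 27\right)}{6} = \frac{a \left(-27 + a\right)}{6}$)
$d = -4$
$d t{\left(B{\left(2 \right)} \right)} = - 4 \cdot \frac{1}{6} \cdot 2 \left(-27 + 2\right) = - 4 \cdot \frac{1}{6} \cdot 2 \left(-25\right) = \left(-4\right) \left(- \frac{25}{3}\right) = \frac{100}{3}$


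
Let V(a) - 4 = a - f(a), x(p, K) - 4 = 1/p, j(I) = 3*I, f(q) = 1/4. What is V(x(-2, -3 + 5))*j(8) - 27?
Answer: 147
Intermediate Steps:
f(q) = ¼
x(p, K) = 4 + 1/p
V(a) = 15/4 + a (V(a) = 4 + (a - 1*¼) = 4 + (a - ¼) = 4 + (-¼ + a) = 15/4 + a)
V(x(-2, -3 + 5))*j(8) - 27 = (15/4 + (4 + 1/(-2)))*(3*8) - 27 = (15/4 + (4 - ½))*24 - 27 = (15/4 + 7/2)*24 - 27 = (29/4)*24 - 27 = 174 - 27 = 147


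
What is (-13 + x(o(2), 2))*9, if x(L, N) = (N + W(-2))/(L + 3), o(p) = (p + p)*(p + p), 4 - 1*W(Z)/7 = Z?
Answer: -1827/19 ≈ -96.158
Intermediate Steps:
W(Z) = 28 - 7*Z
o(p) = 4*p**2 (o(p) = (2*p)*(2*p) = 4*p**2)
x(L, N) = (42 + N)/(3 + L) (x(L, N) = (N + (28 - 7*(-2)))/(L + 3) = (N + (28 + 14))/(3 + L) = (N + 42)/(3 + L) = (42 + N)/(3 + L))
(-13 + x(o(2), 2))*9 = (-13 + (42 + 2)/(3 + 4*2**2))*9 = (-13 + 44/(3 + 4*4))*9 = (-13 + 44/(3 + 16))*9 = (-13 + 44/19)*9 = -203/19*9 = -1827/19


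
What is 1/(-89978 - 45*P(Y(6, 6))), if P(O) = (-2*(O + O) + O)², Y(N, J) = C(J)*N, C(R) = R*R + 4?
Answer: -1/23417978 ≈ -4.2702e-8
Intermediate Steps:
C(R) = 4 + R² (C(R) = R² + 4 = 4 + R²)
Y(N, J) = N*(4 + J²) (Y(N, J) = (4 + J²)*N = N*(4 + J²))
P(O) = 9*O² (P(O) = (-4*O + O)² = (-3*O)² = 9*O²)
1/(-89978 - 45*P(Y(6, 6))) = 1/(-89978 - 405*(6*(4 + 6²))²) = 1/(-89978 - 405*(6*(4 + 36))²) = 1/(-89978 - 405*(6*40)²) = 1/(-89978 - 405*240²) = 1/(-89978 - 405*57600) = 1/(-89978 - 45*518400) = 1/(-89978 - 23328000) = 1/(-23417978) = -1/23417978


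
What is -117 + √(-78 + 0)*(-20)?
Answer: -117 - 20*I*√78 ≈ -117.0 - 176.64*I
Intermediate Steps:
-117 + √(-78 + 0)*(-20) = -117 + √(-78)*(-20) = -117 + (I*√78)*(-20) = -117 - 20*I*√78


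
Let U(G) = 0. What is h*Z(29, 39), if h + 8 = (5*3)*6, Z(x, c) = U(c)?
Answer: 0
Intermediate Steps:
Z(x, c) = 0
h = 82 (h = -8 + (5*3)*6 = -8 + 15*6 = -8 + 90 = 82)
h*Z(29, 39) = 82*0 = 0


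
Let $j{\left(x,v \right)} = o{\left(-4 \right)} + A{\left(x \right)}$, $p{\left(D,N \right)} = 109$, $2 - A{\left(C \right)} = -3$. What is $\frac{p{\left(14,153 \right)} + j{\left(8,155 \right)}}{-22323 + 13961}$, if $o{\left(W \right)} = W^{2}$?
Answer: $- \frac{65}{4181} \approx -0.015547$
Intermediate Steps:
$A{\left(C \right)} = 5$ ($A{\left(C \right)} = 2 - -3 = 2 + 3 = 5$)
$j{\left(x,v \right)} = 21$ ($j{\left(x,v \right)} = \left(-4\right)^{2} + 5 = 16 + 5 = 21$)
$\frac{p{\left(14,153 \right)} + j{\left(8,155 \right)}}{-22323 + 13961} = \frac{109 + 21}{-22323 + 13961} = \frac{130}{-8362} = 130 \left(- \frac{1}{8362}\right) = - \frac{65}{4181}$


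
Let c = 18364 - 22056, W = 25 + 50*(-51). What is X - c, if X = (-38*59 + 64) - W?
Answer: 4039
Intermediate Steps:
W = -2525 (W = 25 - 2550 = -2525)
X = 347 (X = (-38*59 + 64) - 1*(-2525) = (-2242 + 64) + 2525 = -2178 + 2525 = 347)
c = -3692
X - c = 347 - 1*(-3692) = 347 + 3692 = 4039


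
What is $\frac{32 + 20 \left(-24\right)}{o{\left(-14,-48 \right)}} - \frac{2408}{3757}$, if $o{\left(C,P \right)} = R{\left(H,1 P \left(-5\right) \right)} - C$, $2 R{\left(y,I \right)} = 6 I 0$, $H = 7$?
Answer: $- \frac{122632}{3757} \approx -32.641$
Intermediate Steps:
$R{\left(y,I \right)} = 0$ ($R{\left(y,I \right)} = \frac{6 I 0}{2} = \frac{1}{2} \cdot 0 = 0$)
$o{\left(C,P \right)} = - C$ ($o{\left(C,P \right)} = 0 - C = - C$)
$\frac{32 + 20 \left(-24\right)}{o{\left(-14,-48 \right)}} - \frac{2408}{3757} = \frac{32 + 20 \left(-24\right)}{\left(-1\right) \left(-14\right)} - \frac{2408}{3757} = \frac{32 - 480}{14} - \frac{2408}{3757} = \left(-448\right) \frac{1}{14} - \frac{2408}{3757} = -32 - \frac{2408}{3757} = - \frac{122632}{3757}$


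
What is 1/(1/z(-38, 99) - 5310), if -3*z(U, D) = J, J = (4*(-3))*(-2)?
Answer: -8/42481 ≈ -0.00018832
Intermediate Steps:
J = 24 (J = -12*(-2) = 24)
z(U, D) = -8 (z(U, D) = -1/3*24 = -8)
1/(1/z(-38, 99) - 5310) = 1/(1/(-8) - 5310) = 1/(-1/8 - 5310) = 1/(-42481/8) = -8/42481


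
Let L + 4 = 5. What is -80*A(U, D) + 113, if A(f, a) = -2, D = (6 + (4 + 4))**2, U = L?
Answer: 273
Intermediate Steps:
L = 1 (L = -4 + 5 = 1)
U = 1
D = 196 (D = (6 + 8)**2 = 14**2 = 196)
-80*A(U, D) + 113 = -80*(-2) + 113 = 160 + 113 = 273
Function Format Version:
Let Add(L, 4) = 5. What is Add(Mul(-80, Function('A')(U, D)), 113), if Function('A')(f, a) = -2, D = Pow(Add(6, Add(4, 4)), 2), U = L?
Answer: 273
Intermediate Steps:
L = 1 (L = Add(-4, 5) = 1)
U = 1
D = 196 (D = Pow(Add(6, 8), 2) = Pow(14, 2) = 196)
Add(Mul(-80, Function('A')(U, D)), 113) = Add(Mul(-80, -2), 113) = Add(160, 113) = 273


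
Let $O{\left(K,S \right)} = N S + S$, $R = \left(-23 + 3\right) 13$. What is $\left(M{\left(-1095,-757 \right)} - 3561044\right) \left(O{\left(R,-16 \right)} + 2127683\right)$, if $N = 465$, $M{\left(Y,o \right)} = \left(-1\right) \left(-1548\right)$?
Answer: $-7546939525592$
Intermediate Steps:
$M{\left(Y,o \right)} = 1548$
$R = -260$ ($R = \left(-20\right) 13 = -260$)
$O{\left(K,S \right)} = 466 S$ ($O{\left(K,S \right)} = 465 S + S = 466 S$)
$\left(M{\left(-1095,-757 \right)} - 3561044\right) \left(O{\left(R,-16 \right)} + 2127683\right) = \left(1548 - 3561044\right) \left(466 \left(-16\right) + 2127683\right) = - 3559496 \left(-7456 + 2127683\right) = \left(-3559496\right) 2120227 = -7546939525592$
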